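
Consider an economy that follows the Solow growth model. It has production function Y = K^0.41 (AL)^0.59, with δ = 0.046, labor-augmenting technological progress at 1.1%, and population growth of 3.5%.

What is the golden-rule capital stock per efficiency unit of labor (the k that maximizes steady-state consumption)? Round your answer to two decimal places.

The golden rule sets f'(k) = n + g + δ, i.e. α·k^(α−1) = n + g + δ.
So k^(1−α) = α / (n + g + δ) = 0.41 / 0.092 = 4.4565.
k_gold = 4.4565^(1/0.59) ≈ 12.5890

k_gold ≈ 12.59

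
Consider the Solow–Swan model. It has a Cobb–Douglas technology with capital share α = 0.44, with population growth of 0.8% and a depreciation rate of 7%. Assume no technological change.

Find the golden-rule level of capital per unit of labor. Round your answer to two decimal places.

k_gold ≈ 21.96

The golden rule sets f'(k) = n + δ, i.e. α·k^(α−1) = n + δ.
So k^(1−α) = α / (n + δ) = 0.44 / 0.078 = 5.6410.
k_gold = 5.6410^(1/0.56) ≈ 21.9638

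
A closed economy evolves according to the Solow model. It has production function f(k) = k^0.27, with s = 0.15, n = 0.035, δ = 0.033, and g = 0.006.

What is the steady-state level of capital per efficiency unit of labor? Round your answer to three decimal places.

k* ≈ 2.632

At the steady state, Δk = 0, so s·k^α = (n + g + δ)·k.
Rearranging, k^(1−α) = s / (n + g + δ).
k^0.73 = 0.15 / (0.035 + 0.006 + 0.033) = 0.15 / 0.074 = 2.0270
k* = 2.0270^(1/0.73) ≈ 2.6324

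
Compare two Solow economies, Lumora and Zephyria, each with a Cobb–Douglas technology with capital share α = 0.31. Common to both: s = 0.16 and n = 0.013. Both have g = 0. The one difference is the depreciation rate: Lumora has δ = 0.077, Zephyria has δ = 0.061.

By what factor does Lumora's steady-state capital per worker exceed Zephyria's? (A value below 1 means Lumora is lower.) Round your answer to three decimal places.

Steady-state k* = [s/(n + δ)]^(1/(1−α)), so the ratio is [ (s_L/(n + δ)_L) / (s_Z/(n + δ)_Z) ]^1.4493.
s_L/(n + δ)_L = 0.16/0.090 = 1.7778; s_Z/(n + δ)_Z = 0.16/0.074 = 2.1622.
Ratio = (1.7778/2.1622)^1.4493 = 0.8222^1.4493 ≈ 0.7530

k*_L / k*_Z ≈ 0.753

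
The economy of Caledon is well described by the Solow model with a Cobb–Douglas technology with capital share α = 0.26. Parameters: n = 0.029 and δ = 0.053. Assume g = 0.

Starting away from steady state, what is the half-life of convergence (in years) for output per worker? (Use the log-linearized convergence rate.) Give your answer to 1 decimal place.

Near the steady state the convergence rate is λ = (1 − α)(n + δ).
λ = (1 − 0.26) × 0.082 = 0.74 × 0.082 = 0.06068
Half-life = ln 2 / λ = 0.6931 / 0.06068 ≈ 11.42 years

half-life ≈ 11.4 years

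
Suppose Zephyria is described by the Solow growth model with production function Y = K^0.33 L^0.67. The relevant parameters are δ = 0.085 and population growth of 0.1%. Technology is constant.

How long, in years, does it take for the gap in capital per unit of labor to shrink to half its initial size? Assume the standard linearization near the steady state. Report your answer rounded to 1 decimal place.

half-life ≈ 12.0 years

Near the steady state the convergence rate is λ = (1 − α)(n + δ).
λ = (1 − 0.33) × 0.086 = 0.67 × 0.086 = 0.05762
Half-life = ln 2 / λ = 0.6931 / 0.05762 ≈ 12.03 years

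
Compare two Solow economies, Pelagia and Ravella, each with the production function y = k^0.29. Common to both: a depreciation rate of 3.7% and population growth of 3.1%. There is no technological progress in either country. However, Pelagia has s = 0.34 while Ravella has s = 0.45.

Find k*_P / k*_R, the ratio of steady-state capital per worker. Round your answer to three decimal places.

Steady-state k* = [s/(n + δ)]^(1/(1−α)), so the ratio is [ (s_P/(n + δ)_P) / (s_R/(n + δ)_R) ]^1.4085.
s_P/(n + δ)_P = 0.34/0.068 = 5.0000; s_R/(n + δ)_R = 0.45/0.068 = 6.6176.
Ratio = (5.0000/6.6176)^1.4085 = 0.7556^1.4085 ≈ 0.6739

k*_P / k*_R ≈ 0.674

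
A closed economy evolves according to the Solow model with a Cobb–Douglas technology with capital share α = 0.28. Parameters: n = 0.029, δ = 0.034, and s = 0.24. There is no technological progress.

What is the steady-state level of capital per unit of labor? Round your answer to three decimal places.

k* = 6.409

In steady state, investment equals break-even investment: s·k^α = (n + δ)·k.
Rearranging, k^(1−α) = s / (n + δ).
k^0.72 = 0.24 / (0.029 + 0.034) = 0.24 / 0.063 = 3.8095
k* = 3.8095^(1/0.72) ≈ 6.4086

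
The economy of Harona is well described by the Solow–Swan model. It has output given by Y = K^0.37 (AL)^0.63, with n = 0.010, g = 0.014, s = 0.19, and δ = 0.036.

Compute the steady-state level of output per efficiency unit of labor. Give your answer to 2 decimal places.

At the steady state, Δk = 0, so s·k^α = (n + g + δ)·k.
Dividing both sides by k: k^(1−α) = s / (n + g + δ).
k^0.63 = 0.19 / (0.010 + 0.014 + 0.036) = 0.19 / 0.060 = 3.1667
k* = 3.1667^(1/0.63) ≈ 6.2318
y* = (k*)^α = 6.2318^0.37 ≈ 1.9679

y* = 1.97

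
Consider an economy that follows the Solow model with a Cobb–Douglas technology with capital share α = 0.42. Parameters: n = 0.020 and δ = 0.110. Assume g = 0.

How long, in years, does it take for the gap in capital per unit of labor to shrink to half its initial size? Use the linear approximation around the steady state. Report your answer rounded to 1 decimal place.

about 9.2 years

Near the steady state the convergence rate is λ = (1 − α)(n + δ).
λ = (1 − 0.42) × 0.130 = 0.58 × 0.130 = 0.0754
Half-life = ln 2 / λ = 0.6931 / 0.0754 ≈ 9.19 years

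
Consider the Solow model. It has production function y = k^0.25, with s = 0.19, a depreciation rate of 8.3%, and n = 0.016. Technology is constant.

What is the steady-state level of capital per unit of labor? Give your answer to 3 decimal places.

k* = 2.385

In steady state, investment equals break-even investment: s·k^α = (n + δ)·k.
Rearranging, k^(1−α) = s / (n + δ).
k^0.75 = 0.19 / (0.016 + 0.083) = 0.19 / 0.099 = 1.9192
k* = 1.9192^(1/0.75) ≈ 2.3850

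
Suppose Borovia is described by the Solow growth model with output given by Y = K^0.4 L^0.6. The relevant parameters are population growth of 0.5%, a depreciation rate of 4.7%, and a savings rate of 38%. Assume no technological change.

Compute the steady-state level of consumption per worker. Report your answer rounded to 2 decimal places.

Steady state requires s·f(k) = (n + δ)·k, i.e. s·k^α = (n + δ)·k.
Dividing both sides by k: k^(1−α) = s / (n + δ).
k^0.6 = 0.38 / (0.005 + 0.047) = 0.38 / 0.052 = 7.3077
k* = 7.3077^(1/0.6) ≈ 27.5191
y* = (k*)^α = 27.5191^0.4 ≈ 3.7658
c* = (1 − s)·y* = (1 − 0.38) × 3.7658 ≈ 2.3348

c* = 2.33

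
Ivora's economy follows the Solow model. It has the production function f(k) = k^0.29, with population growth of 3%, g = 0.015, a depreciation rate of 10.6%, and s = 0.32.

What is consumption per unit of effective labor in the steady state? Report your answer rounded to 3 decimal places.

At the steady state, Δk = 0, so s·k^α = (n + g + δ)·k.
Rearranging, k^(1−α) = s / (n + g + δ).
k^0.71 = 0.32 / (0.030 + 0.015 + 0.106) = 0.32 / 0.151 = 2.1192
k* = 2.1192^(1/0.71) ≈ 2.8800
y* = (k*)^α = 2.8800^0.29 ≈ 1.3590
c* = (1 − s)·y* = (1 − 0.32) × 1.3590 ≈ 0.9241

c* = 0.924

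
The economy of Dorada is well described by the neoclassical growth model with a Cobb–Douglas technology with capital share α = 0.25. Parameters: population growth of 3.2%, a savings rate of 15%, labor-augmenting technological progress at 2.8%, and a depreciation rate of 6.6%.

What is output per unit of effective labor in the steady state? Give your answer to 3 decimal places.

In steady state, investment equals break-even investment: s·k^α = (n + g + δ)·k.
Dividing both sides by k: k^(1−α) = s / (n + g + δ).
k^0.75 = 0.15 / (0.032 + 0.028 + 0.066) = 0.15 / 0.126 = 1.1905
k* = 1.1905^(1/0.75) ≈ 1.2617
y* = (k*)^α = 1.2617^0.25 ≈ 1.0598

y* = 1.060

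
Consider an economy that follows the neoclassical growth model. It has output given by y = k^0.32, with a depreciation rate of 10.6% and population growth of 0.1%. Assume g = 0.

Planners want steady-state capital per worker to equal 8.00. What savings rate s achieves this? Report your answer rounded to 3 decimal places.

In steady state, investment equals break-even investment: s·k^α = (n + δ)·k.
So s / (n + δ) = (k*)^(1−α) = 8.00^0.68 = 4.1125.
Therefore s = 4.1125 × (n + δ) = 4.1125 × 0.107 = 0.4400.

s ≈ 0.440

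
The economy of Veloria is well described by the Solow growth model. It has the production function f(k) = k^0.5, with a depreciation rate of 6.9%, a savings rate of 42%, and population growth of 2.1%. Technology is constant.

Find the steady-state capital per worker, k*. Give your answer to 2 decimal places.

In steady state, investment equals break-even investment: s·k^α = (n + δ)·k.
Dividing both sides by k: k^(1−α) = s / (n + δ).
k^0.5 = 0.42 / (0.021 + 0.069) = 0.42 / 0.090 = 4.6667
k* = 4.6667^(1/0.5) ≈ 21.7781

k* ≈ 21.78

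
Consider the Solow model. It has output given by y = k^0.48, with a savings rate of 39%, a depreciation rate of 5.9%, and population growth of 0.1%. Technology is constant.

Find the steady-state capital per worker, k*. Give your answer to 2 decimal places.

Steady state requires s·f(k) = (n + δ)·k, i.e. s·k^α = (n + δ)·k.
Rearranging, k^(1−α) = s / (n + δ).
k^0.52 = 0.39 / (0.001 + 0.059) = 0.39 / 0.060 = 6.5000
k* = 6.5000^(1/0.52) ≈ 36.5843

k* ≈ 36.58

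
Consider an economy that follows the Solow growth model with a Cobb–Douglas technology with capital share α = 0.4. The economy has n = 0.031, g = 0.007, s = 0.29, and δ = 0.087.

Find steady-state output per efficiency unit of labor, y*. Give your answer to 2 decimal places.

y* ≈ 1.75

Steady state requires s·f(k) = (n + g + δ)·k, i.e. s·k^α = (n + g + δ)·k.
Rearranging, k^(1−α) = s / (n + g + δ).
k^0.6 = 0.29 / (0.031 + 0.007 + 0.087) = 0.29 / 0.125 = 2.3200
k* = 2.3200^(1/0.6) ≈ 4.0658
y* = (k*)^α = 4.0658^0.4 ≈ 1.7525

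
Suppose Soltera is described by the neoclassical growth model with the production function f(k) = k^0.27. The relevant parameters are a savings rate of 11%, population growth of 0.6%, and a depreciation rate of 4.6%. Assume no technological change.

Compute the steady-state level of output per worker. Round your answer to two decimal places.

y* ≈ 1.32

At the steady state, Δk = 0, so s·k^α = (n + δ)·k.
Rearranging, k^(1−α) = s / (n + δ).
k^0.73 = 0.11 / (0.006 + 0.046) = 0.11 / 0.052 = 2.1154
k* = 2.1154^(1/0.73) ≈ 2.7909
y* = (k*)^α = 2.7909^0.27 ≈ 1.3193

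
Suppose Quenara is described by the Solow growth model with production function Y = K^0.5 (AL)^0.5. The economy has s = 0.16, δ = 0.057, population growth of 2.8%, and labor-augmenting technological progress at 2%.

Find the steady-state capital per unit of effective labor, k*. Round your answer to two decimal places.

k* = 2.32

At the steady state, Δk = 0, so s·k^α = (n + g + δ)·k.
Rearranging, k^(1−α) = s / (n + g + δ).
k^0.5 = 0.16 / (0.028 + 0.020 + 0.057) = 0.16 / 0.105 = 1.5238
k* = 1.5238^(1/0.5) ≈ 2.3220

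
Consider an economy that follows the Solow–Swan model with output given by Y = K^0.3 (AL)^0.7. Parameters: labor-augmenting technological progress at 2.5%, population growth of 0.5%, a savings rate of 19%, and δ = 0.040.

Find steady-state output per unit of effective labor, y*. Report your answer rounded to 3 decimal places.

y* = 1.534

At the steady state, Δk = 0, so s·k^α = (n + g + δ)·k.
Rearranging, k^(1−α) = s / (n + g + δ).
k^0.7 = 0.19 / (0.005 + 0.025 + 0.040) = 0.19 / 0.070 = 2.7143
k* = 2.7143^(1/0.7) ≈ 4.1640
y* = (k*)^α = 4.1640^0.3 ≈ 1.5341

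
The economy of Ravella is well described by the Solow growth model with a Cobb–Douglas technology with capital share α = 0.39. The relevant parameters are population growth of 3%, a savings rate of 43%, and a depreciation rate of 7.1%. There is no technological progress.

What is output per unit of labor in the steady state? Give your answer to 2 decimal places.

y* = 2.52

Steady state requires s·f(k) = (n + δ)·k, i.e. s·k^α = (n + δ)·k.
Rearranging, k^(1−α) = s / (n + δ).
k^0.61 = 0.43 / (0.030 + 0.071) = 0.43 / 0.101 = 4.2574
k* = 4.2574^(1/0.61) ≈ 10.7494
y* = (k*)^α = 10.7494^0.39 ≈ 2.5249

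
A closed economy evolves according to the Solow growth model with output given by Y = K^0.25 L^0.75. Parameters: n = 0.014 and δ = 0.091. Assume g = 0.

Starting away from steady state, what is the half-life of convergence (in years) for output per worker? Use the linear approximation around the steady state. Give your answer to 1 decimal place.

half-life ≈ 8.8 years

Near the steady state the convergence rate is λ = (1 − α)(n + δ).
λ = (1 − 0.25) × 0.105 = 0.75 × 0.105 = 0.07875
Half-life = ln 2 / λ = 0.6931 / 0.07875 ≈ 8.80 years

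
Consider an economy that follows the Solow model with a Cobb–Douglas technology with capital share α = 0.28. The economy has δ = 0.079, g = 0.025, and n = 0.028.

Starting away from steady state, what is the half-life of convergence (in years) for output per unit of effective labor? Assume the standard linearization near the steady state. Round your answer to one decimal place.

Near the steady state the convergence rate is λ = (1 − α)(n + g + δ).
λ = (1 − 0.28) × 0.132 = 0.72 × 0.132 = 0.09504
Half-life = ln 2 / λ = 0.6931 / 0.09504 ≈ 7.29 years

half-life ≈ 7.3 years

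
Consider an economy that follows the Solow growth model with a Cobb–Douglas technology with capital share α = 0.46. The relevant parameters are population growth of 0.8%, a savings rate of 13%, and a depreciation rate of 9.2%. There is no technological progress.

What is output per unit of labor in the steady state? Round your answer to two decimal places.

In steady state, investment equals break-even investment: s·k^α = (n + δ)·k.
Dividing both sides by k: k^(1−α) = s / (n + δ).
k^0.54 = 0.13 / (0.008 + 0.092) = 0.13 / 0.100 = 1.3000
k* = 1.3000^(1/0.54) ≈ 1.6256
y* = (k*)^α = 1.6256^0.46 ≈ 1.2504

y* ≈ 1.25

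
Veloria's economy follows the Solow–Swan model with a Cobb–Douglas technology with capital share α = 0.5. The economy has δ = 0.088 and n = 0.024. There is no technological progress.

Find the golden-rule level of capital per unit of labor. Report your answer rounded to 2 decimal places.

The golden rule sets f'(k) = n + δ, i.e. α·k^(α−1) = n + δ.
So k^(1−α) = α / (n + δ) = 0.5 / 0.112 = 4.4643.
k_gold = 4.4643^(1/0.5) ≈ 19.9300

k_gold ≈ 19.93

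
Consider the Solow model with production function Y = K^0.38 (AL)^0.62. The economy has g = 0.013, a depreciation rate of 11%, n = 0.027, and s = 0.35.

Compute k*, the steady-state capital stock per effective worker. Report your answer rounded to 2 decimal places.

At the steady state, Δk = 0, so s·k^α = (n + g + δ)·k.
Rearranging, k^(1−α) = s / (n + g + δ).
k^0.62 = 0.35 / (0.027 + 0.013 + 0.110) = 0.35 / 0.150 = 2.3333
k* = 2.3333^(1/0.62) ≈ 3.9219

k* ≈ 3.92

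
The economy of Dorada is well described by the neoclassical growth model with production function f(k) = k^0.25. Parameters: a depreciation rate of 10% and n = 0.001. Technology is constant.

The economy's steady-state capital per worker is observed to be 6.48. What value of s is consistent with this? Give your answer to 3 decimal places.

s ≈ 0.410

At the steady state, Δk = 0, so s·k^α = (n + δ)·k.
So s / (n + δ) = (k*)^(1−α) = 6.48^0.75 = 4.0615.
Therefore s = 4.0615 × (n + δ) = 4.0615 × 0.101 = 0.4102.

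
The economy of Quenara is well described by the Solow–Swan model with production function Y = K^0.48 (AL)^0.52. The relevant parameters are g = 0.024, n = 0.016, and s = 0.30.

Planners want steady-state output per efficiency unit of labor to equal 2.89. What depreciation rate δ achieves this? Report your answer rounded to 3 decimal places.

At the steady state, Δk = 0, so s·k^α = (n + g + δ)·k.
Since y* = [s/(n + g + δ)]^(α/(1−α)), we have s/(n + g + δ) = (y*)^((1−α)/α) = 2.89^1.0833 = 3.1571.
Therefore n + g + δ = s / 3.1571 = 0.30 / 3.1571 = 0.0950, so δ = 0.0950 − 0.040 = 0.0550.

δ ≈ 0.055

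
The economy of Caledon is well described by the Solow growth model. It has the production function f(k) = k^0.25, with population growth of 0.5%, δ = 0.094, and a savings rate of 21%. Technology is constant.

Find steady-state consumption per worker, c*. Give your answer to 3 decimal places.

Steady state requires s·f(k) = (n + δ)·k, i.e. s·k^α = (n + δ)·k.
Rearranging, k^(1−α) = s / (n + δ).
k^0.75 = 0.21 / (0.005 + 0.094) = 0.21 / 0.099 = 2.1212
k* = 2.1212^(1/0.75) ≈ 2.7255
y* = (k*)^α = 2.7255^0.25 ≈ 1.2849
c* = (1 − s)·y* = (1 − 0.21) × 1.2849 ≈ 1.0151

c* = 1.015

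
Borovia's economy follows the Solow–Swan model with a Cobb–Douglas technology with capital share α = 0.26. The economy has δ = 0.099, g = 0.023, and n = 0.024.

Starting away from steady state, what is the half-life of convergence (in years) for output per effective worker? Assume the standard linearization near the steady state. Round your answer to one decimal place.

t_½ ≈ 6.4 years

Near the steady state the convergence rate is λ = (1 − α)(n + g + δ).
λ = (1 − 0.26) × 0.146 = 0.74 × 0.146 = 0.10804
Half-life = ln 2 / λ = 0.6931 / 0.10804 ≈ 6.42 years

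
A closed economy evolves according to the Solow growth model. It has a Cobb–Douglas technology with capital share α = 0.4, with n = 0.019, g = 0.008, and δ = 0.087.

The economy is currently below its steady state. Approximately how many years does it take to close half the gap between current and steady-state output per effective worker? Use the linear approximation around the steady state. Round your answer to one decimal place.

half-life ≈ 10.1 years

Near the steady state the convergence rate is λ = (1 − α)(n + g + δ).
λ = (1 − 0.4) × 0.114 = 0.6 × 0.114 = 0.0684
Half-life = ln 2 / λ = 0.6931 / 0.0684 ≈ 10.13 years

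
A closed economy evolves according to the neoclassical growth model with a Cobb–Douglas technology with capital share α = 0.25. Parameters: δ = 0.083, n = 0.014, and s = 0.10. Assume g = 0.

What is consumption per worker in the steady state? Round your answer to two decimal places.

At the steady state, Δk = 0, so s·k^α = (n + δ)·k.
Dividing both sides by k: k^(1−α) = s / (n + δ).
k^0.75 = 0.10 / (0.014 + 0.083) = 0.10 / 0.097 = 1.0309
k* = 1.0309^(1/0.75) ≈ 1.0414
y* = (k*)^α = 1.0414^0.25 ≈ 1.0102
c* = (1 − s)·y* = (1 − 0.10) × 1.0102 ≈ 0.9092

c* = 0.91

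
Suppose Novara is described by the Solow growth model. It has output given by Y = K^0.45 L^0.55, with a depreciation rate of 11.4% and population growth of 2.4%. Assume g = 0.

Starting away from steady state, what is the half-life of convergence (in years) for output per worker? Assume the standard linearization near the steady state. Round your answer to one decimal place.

half-life ≈ 9.1 years

Near the steady state the convergence rate is λ = (1 − α)(n + δ).
λ = (1 − 0.45) × 0.138 = 0.55 × 0.138 = 0.0759
Half-life = ln 2 / λ = 0.6931 / 0.0759 ≈ 9.13 years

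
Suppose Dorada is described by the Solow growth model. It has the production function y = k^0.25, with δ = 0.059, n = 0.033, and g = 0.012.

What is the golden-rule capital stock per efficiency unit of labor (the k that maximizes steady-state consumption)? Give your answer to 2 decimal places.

k_gold ≈ 3.22

The golden rule sets f'(k) = n + g + δ, i.e. α·k^(α−1) = n + g + δ.
So k^(1−α) = α / (n + g + δ) = 0.25 / 0.104 = 2.4038.
k_gold = 2.4038^(1/0.75) ≈ 3.2201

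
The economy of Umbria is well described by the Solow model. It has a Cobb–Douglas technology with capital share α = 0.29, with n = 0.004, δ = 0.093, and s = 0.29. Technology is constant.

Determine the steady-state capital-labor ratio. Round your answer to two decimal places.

k* ≈ 4.68

Steady state requires s·f(k) = (n + δ)·k, i.e. s·k^α = (n + δ)·k.
Dividing both sides by k: k^(1−α) = s / (n + δ).
k^0.71 = 0.29 / (0.004 + 0.093) = 0.29 / 0.097 = 2.9897
k* = 2.9897^(1/0.71) ≈ 4.6763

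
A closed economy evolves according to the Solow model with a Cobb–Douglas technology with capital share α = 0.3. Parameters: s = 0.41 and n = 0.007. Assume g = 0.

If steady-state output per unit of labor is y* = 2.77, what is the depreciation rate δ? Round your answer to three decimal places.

In steady state, investment equals break-even investment: s·k^α = (n + δ)·k.
Since y* = [s/(n + δ)]^(α/(1−α)), we have s/(n + δ) = (y*)^((1−α)/α) = 2.77^2.3333 = 10.7755.
Therefore n + δ = s / 10.7755 = 0.41 / 10.7755 = 0.0380, so δ = 0.0380 − 0.007 = 0.0310.

δ ≈ 0.031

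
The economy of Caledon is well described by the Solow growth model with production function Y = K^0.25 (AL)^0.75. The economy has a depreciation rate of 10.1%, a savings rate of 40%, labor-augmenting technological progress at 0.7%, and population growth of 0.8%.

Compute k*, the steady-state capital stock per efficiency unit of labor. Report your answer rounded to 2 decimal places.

k* = 5.21

In steady state, investment equals break-even investment: s·k^α = (n + g + δ)·k.
Dividing both sides by k: k^(1−α) = s / (n + g + δ).
k^0.75 = 0.40 / (0.008 + 0.007 + 0.101) = 0.40 / 0.116 = 3.4483
k* = 3.4483^(1/0.75) ≈ 5.2096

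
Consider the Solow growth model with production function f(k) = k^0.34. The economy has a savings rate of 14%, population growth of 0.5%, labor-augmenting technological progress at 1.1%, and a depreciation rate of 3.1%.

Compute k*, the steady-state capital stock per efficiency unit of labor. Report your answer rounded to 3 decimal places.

k* = 5.227

At the steady state, Δk = 0, so s·k^α = (n + g + δ)·k.
Dividing both sides by k: k^(1−α) = s / (n + g + δ).
k^0.66 = 0.14 / (0.005 + 0.011 + 0.031) = 0.14 / 0.047 = 2.9787
k* = 2.9787^(1/0.66) ≈ 5.2266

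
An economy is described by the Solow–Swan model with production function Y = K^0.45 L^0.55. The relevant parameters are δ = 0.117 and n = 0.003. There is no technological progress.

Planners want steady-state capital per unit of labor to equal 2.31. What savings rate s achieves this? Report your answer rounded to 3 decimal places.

s ≈ 0.190

In steady state, investment equals break-even investment: s·k^α = (n + δ)·k.
So s / (n + δ) = (k*)^(1−α) = 2.31^0.55 = 1.5848.
Therefore s = 1.5848 × (n + δ) = 1.5848 × 0.120 = 0.1902.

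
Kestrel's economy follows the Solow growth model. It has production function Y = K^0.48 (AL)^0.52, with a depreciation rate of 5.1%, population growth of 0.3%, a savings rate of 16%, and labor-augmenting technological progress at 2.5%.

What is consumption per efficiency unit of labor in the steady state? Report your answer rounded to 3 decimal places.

c* ≈ 1.611

At the steady state, Δk = 0, so s·k^α = (n + g + δ)·k.
Dividing both sides by k: k^(1−α) = s / (n + g + δ).
k^0.52 = 0.16 / (0.003 + 0.025 + 0.051) = 0.16 / 0.079 = 2.0253
k* = 2.0253^(1/0.52) ≈ 3.8851
y* = (k*)^α = 3.8851^0.48 ≈ 1.9183
c* = (1 − s)·y* = (1 − 0.16) × 1.9183 ≈ 1.6114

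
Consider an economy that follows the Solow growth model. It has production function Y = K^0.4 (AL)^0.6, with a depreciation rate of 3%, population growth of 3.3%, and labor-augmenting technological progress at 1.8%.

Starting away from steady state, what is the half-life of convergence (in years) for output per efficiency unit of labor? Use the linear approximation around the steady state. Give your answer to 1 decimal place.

half-life ≈ 14.3 years

Near the steady state the convergence rate is λ = (1 − α)(n + g + δ).
λ = (1 − 0.4) × 0.081 = 0.6 × 0.081 = 0.0486
Half-life = ln 2 / λ = 0.6931 / 0.0486 ≈ 14.26 years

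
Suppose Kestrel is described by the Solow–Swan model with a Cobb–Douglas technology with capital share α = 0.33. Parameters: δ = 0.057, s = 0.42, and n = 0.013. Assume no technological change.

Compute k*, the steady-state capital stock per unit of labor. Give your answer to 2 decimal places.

In steady state, investment equals break-even investment: s·k^α = (n + δ)·k.
Dividing both sides by k: k^(1−α) = s / (n + δ).
k^0.67 = 0.42 / (0.013 + 0.057) = 0.42 / 0.070 = 6.0000
k* = 6.0000^(1/0.67) ≈ 14.5017

k* ≈ 14.50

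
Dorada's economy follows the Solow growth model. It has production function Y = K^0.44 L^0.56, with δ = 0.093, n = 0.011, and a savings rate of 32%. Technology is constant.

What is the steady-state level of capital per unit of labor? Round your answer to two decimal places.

k* = 7.44

At the steady state, Δk = 0, so s·k^α = (n + δ)·k.
Dividing both sides by k: k^(1−α) = s / (n + δ).
k^0.56 = 0.32 / (0.011 + 0.093) = 0.32 / 0.104 = 3.0769
k* = 3.0769^(1/0.56) ≈ 7.4410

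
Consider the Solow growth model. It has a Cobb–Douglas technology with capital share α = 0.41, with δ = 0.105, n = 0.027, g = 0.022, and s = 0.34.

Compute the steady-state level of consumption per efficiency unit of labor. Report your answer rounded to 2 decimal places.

c* ≈ 1.14

In steady state, investment equals break-even investment: s·k^α = (n + g + δ)·k.
Rearranging, k^(1−α) = s / (n + g + δ).
k^0.59 = 0.34 / (0.027 + 0.022 + 0.105) = 0.34 / 0.154 = 2.2078
k* = 2.2078^(1/0.59) ≈ 3.8281
y* = (k*)^α = 3.8281^0.41 ≈ 1.7339
c* = (1 − s)·y* = (1 − 0.34) × 1.7339 ≈ 1.1444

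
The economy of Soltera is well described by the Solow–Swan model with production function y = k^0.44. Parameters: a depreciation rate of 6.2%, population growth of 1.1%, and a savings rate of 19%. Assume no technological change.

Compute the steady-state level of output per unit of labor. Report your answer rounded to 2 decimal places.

y* ≈ 2.12

In steady state, investment equals break-even investment: s·k^α = (n + δ)·k.
Rearranging, k^(1−α) = s / (n + δ).
k^0.56 = 0.19 / (0.011 + 0.062) = 0.19 / 0.073 = 2.6027
k* = 2.6027^(1/0.56) ≈ 5.5186
y* = (k*)^α = 5.5186^0.44 ≈ 2.1203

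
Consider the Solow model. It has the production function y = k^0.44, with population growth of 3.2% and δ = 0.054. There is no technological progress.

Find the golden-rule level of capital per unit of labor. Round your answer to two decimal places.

k_gold ≈ 18.45

The golden rule sets f'(k) = n + δ, i.e. α·k^(α−1) = n + δ.
So k^(1−α) = α / (n + δ) = 0.44 / 0.086 = 5.1163.
k_gold = 5.1163^(1/0.56) ≈ 18.4499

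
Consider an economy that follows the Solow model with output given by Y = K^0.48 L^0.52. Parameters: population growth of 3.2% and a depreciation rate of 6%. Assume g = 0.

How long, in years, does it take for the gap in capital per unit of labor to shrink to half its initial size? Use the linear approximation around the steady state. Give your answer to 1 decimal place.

about 14.5 years

Near the steady state the convergence rate is λ = (1 − α)(n + δ).
λ = (1 − 0.48) × 0.092 = 0.52 × 0.092 = 0.04784
Half-life = ln 2 / λ = 0.6931 / 0.04784 ≈ 14.49 years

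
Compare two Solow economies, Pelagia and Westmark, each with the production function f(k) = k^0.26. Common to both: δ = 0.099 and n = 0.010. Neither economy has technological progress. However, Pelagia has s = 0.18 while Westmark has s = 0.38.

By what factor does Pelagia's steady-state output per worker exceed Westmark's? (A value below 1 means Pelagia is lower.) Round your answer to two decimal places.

ratio ≈ 0.77

Steady-state y* = [s/(n + δ)]^(α/(1−α)), so the ratio is [ (s_P/(n + δ)_P) / (s_W/(n + δ)_W) ]^0.3514.
s_P/(n + δ)_P = 0.18/0.109 = 1.6514; s_W/(n + δ)_W = 0.38/0.109 = 3.4862.
Ratio = (1.6514/3.4862)^0.3514 = 0.4737^0.3514 ≈ 0.7691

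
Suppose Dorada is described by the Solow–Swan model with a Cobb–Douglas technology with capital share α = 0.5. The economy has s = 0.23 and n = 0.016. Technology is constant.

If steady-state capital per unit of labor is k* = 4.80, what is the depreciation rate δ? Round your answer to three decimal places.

δ ≈ 0.089

Steady state requires s·f(k) = (n + δ)·k, i.e. s·k^α = (n + δ)·k.
So s / (n + δ) = (k*)^(1−α) = 4.80^0.5 = 2.1909.
Therefore n + δ = s / 2.1909 = 0.23 / 2.1909 = 0.1050, so δ = 0.1050 − 0.016 = 0.0890.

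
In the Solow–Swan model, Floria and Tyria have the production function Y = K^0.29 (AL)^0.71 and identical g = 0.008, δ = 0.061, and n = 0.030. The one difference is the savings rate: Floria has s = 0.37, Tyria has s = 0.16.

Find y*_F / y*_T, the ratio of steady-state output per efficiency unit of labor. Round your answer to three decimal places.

Steady-state y* = [s/(n + g + δ)]^(α/(1−α)), so the ratio is [ (s_F/(n + g + δ)_F) / (s_T/(n + g + δ)_T) ]^0.4085.
s_F/(n + g + δ)_F = 0.37/0.099 = 3.7374; s_T/(n + g + δ)_T = 0.16/0.099 = 1.6162.
Ratio = (3.7374/1.6162)^0.4085 = 2.3125^0.4085 ≈ 1.4084

y*_F / y*_T ≈ 1.408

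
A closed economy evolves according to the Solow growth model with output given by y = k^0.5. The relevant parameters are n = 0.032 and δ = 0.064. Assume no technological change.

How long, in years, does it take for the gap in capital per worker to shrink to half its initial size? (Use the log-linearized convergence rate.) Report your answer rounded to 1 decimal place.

half-life ≈ 14.4 years

Near the steady state the convergence rate is λ = (1 − α)(n + δ).
λ = (1 − 0.5) × 0.096 = 0.5 × 0.096 = 0.0480
Half-life = ln 2 / λ = 0.6931 / 0.0480 ≈ 14.44 years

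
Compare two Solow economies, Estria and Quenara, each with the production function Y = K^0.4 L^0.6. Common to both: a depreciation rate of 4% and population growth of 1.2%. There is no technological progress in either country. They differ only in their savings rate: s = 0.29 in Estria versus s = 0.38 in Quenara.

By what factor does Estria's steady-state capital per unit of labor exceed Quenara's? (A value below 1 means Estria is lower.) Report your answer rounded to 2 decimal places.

k*_E / k*_Q ≈ 0.64

Steady-state k* = [s/(n + δ)]^(1/(1−α)), so the ratio is [ (s_E/(n + δ)_E) / (s_Q/(n + δ)_Q) ]^1.6667.
s_E/(n + δ)_E = 0.29/0.052 = 5.5769; s_Q/(n + δ)_Q = 0.38/0.052 = 7.3077.
Ratio = (5.5769/7.3077)^1.6667 = 0.7632^1.6667 ≈ 0.6374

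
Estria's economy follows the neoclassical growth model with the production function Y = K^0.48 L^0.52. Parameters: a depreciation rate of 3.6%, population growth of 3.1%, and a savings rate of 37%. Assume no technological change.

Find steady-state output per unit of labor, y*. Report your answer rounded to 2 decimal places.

y* = 4.84

Steady state requires s·f(k) = (n + δ)·k, i.e. s·k^α = (n + δ)·k.
Rearranging, k^(1−α) = s / (n + δ).
k^0.52 = 0.37 / (0.031 + 0.036) = 0.37 / 0.067 = 5.5224
k* = 5.5224^(1/0.52) ≈ 26.7405
y* = (k*)^α = 26.7405^0.48 ≈ 4.8422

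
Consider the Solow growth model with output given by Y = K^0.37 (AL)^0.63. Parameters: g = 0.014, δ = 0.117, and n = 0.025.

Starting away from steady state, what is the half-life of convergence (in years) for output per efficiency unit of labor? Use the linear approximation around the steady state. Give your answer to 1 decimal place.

Near the steady state the convergence rate is λ = (1 − α)(n + g + δ).
λ = (1 − 0.37) × 0.156 = 0.63 × 0.156 = 0.09828
Half-life = ln 2 / λ = 0.6931 / 0.09828 ≈ 7.05 years

t_½ ≈ 7.1 years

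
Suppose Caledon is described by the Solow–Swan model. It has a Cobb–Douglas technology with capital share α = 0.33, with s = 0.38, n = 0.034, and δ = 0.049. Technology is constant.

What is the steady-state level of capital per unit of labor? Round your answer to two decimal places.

In steady state, investment equals break-even investment: s·k^α = (n + δ)·k.
Rearranging, k^(1−α) = s / (n + δ).
k^0.67 = 0.38 / (0.034 + 0.049) = 0.38 / 0.083 = 4.5783
k* = 4.5783^(1/0.67) ≈ 9.6856

k* = 9.69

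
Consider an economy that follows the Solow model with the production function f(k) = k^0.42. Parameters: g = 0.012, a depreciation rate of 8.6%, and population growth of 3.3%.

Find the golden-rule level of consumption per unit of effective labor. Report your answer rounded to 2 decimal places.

c_gold ≈ 1.35

At the golden rule, f'(k) = n + g + δ, so α·k^(α−1) = n + g + δ and k_gold = (α/(n + g + δ))^(1/(1−α)).
k_gold = (0.42/0.131)^(1/0.58) = 3.2061^1.7241 ≈ 7.4534
c_gold = f(k_gold) − (n + g + δ)·k_gold = 2.3248 − 0.131×7.4534 ≈ 1.3484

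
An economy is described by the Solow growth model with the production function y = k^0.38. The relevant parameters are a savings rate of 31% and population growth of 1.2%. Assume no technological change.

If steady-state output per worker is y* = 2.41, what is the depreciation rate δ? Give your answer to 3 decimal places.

δ ≈ 0.062

At the steady state, Δk = 0, so s·k^α = (n + δ)·k.
Since y* = [s/(n + δ)]^(α/(1−α)), we have s/(n + δ) = (y*)^((1−α)/α) = 2.41^1.6316 = 4.2005.
Therefore n + δ = s / 4.2005 = 0.31 / 4.2005 = 0.0738, so δ = 0.0738 − 0.012 = 0.0618.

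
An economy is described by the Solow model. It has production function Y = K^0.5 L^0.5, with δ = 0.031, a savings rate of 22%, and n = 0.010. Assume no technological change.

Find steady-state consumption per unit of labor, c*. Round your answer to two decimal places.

c* ≈ 4.19

At the steady state, Δk = 0, so s·k^α = (n + δ)·k.
Dividing both sides by k: k^(1−α) = s / (n + δ).
k^0.5 = 0.22 / (0.010 + 0.031) = 0.22 / 0.041 = 5.3659
k* = 5.3659^(1/0.5) ≈ 28.7929
y* = (k*)^α = 28.7929^0.5 ≈ 5.3659
c* = (1 − s)·y* = (1 − 0.22) × 5.3659 ≈ 4.1854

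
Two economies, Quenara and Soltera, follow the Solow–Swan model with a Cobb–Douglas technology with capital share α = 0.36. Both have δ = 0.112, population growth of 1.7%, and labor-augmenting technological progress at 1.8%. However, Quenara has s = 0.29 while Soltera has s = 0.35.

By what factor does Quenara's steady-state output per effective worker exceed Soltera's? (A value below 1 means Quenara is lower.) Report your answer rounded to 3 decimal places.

Steady-state y* = [s/(n + g + δ)]^(α/(1−α)), so the ratio is [ (s_Q/(n + g + δ)_Q) / (s_S/(n + g + δ)_S) ]^0.5625.
s_Q/(n + g + δ)_Q = 0.29/0.147 = 1.9728; s_S/(n + g + δ)_S = 0.35/0.147 = 2.3810.
Ratio = (1.9728/2.3810)^0.5625 = 0.8286^0.5625 ≈ 0.8996

y*_Q / y*_S ≈ 0.900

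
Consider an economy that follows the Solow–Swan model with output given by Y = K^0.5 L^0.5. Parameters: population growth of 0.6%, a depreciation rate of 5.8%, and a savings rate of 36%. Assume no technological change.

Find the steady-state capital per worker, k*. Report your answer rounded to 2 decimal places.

At the steady state, Δk = 0, so s·k^α = (n + δ)·k.
Rearranging, k^(1−α) = s / (n + δ).
k^0.5 = 0.36 / (0.006 + 0.058) = 0.36 / 0.064 = 5.6250
k* = 5.6250^(1/0.5) ≈ 31.6406

k* ≈ 31.64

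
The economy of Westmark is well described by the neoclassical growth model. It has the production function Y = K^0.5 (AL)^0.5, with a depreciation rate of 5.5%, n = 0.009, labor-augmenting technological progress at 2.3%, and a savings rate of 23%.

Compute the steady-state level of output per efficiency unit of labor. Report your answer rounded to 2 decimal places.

y* = 2.64

In steady state, investment equals break-even investment: s·k^α = (n + g + δ)·k.
Rearranging, k^(1−α) = s / (n + g + δ).
k^0.5 = 0.23 / (0.009 + 0.023 + 0.055) = 0.23 / 0.087 = 2.6437
k* = 2.6437^(1/0.5) ≈ 6.9891
y* = (k*)^α = 6.9891^0.5 ≈ 2.6437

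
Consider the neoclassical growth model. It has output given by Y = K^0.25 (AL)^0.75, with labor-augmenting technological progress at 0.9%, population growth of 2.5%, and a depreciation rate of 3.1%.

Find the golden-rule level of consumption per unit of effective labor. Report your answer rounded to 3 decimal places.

At the golden rule, f'(k) = n + g + δ, so α·k^(α−1) = n + g + δ and k_gold = (α/(n + g + δ))^(1/(1−α)).
k_gold = (0.25/0.065)^(1/0.75) = 3.8462^1.3333 ≈ 6.0259
c_gold = f(k_gold) − (n + g + δ)·k_gold = 1.5668 − 0.065×6.0259 ≈ 1.1751

c_gold ≈ 1.175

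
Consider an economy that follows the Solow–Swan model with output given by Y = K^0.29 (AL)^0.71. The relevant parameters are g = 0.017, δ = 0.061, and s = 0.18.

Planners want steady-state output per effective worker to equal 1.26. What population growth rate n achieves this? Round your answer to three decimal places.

In steady state, investment equals break-even investment: s·k^α = (n + g + δ)·k.
Since y* = [s/(n + g + δ)]^(α/(1−α)), we have s/(n + g + δ) = (y*)^((1−α)/α) = 1.26^2.4483 = 1.7609.
Therefore n + g + δ = s / 1.7609 = 0.18 / 1.7609 = 0.1022, so n = 0.1022 − 0.078 = 0.0242.

n ≈ 0.024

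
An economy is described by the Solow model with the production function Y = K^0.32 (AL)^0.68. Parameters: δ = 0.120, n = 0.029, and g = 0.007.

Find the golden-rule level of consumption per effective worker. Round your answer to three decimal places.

At the golden rule, f'(k) = n + g + δ, so α·k^(α−1) = n + g + δ and k_gold = (α/(n + g + δ))^(1/(1−α)).
k_gold = (0.32/0.156)^(1/0.68) = 2.0513^1.4706 ≈ 2.8765
c_gold = f(k_gold) − (n + g + δ)·k_gold = 1.4023 − 0.156×2.8765 ≈ 0.9536

c_gold ≈ 0.954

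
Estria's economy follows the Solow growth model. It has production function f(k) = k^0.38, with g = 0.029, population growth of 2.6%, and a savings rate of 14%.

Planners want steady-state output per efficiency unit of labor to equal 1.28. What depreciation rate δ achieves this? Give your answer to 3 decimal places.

δ ≈ 0.039

Steady state requires s·f(k) = (n + g + δ)·k, i.e. s·k^α = (n + g + δ)·k.
Since y* = [s/(n + g + δ)]^(α/(1−α)), we have s/(n + g + δ) = (y*)^((1−α)/α) = 1.28^1.6316 = 1.4960.
Therefore n + g + δ = s / 1.4960 = 0.14 / 1.4960 = 0.0936, so δ = 0.0936 − 0.055 = 0.0386.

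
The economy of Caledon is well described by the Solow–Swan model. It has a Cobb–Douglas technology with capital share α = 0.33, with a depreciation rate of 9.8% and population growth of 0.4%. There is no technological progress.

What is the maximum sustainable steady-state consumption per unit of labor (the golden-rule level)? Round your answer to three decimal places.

c_gold ≈ 1.195

At the golden rule, f'(k) = n + δ, so α·k^(α−1) = n + δ and k_gold = (α/(n + δ))^(1/(1−α)).
k_gold = (0.33/0.102)^(1/0.67) = 3.2353^1.4925 ≈ 5.7683
c_gold = f(k_gold) − (n + δ)·k_gold = 1.7830 − 0.102×5.7683 ≈ 1.1946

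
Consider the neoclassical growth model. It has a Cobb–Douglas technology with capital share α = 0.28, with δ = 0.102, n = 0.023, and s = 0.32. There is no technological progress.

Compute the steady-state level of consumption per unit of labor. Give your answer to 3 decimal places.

Steady state requires s·f(k) = (n + δ)·k, i.e. s·k^α = (n + δ)·k.
Rearranging, k^(1−α) = s / (n + δ).
k^0.72 = 0.32 / (0.023 + 0.102) = 0.32 / 0.125 = 2.5600
k* = 2.5600^(1/0.72) ≈ 3.6898
y* = (k*)^α = 3.6898^0.28 ≈ 1.4413
c* = (1 − s)·y* = (1 − 0.32) × 1.4413 ≈ 0.9801

c* ≈ 0.980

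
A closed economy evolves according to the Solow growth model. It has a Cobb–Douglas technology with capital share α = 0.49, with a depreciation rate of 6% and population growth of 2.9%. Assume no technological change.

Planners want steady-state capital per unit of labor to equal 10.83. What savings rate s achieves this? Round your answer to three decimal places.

Steady state requires s·f(k) = (n + δ)·k, i.e. s·k^α = (n + δ)·k.
So s / (n + δ) = (k*)^(1−α) = 10.83^0.51 = 3.3702.
Therefore s = 3.3702 × (n + δ) = 3.3702 × 0.089 = 0.2999.

s ≈ 0.300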